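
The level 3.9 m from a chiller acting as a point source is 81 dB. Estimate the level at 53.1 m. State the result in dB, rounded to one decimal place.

Point-source attenuation: ΔL = 20·log₁₀(r₂/r₁) = 20·log₁₀(53.1/3.9) = 22.681 dB.
L₂ = 81 − 20·log₁₀(53.1/3.9) = 81 − 22.681 = 58.32 dB.

58.3 dB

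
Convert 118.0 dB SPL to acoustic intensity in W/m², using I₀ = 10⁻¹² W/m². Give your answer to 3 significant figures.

0.631 W/m²

I/I₀ = 10^(118.0/10) = 6.31e+11, so I = 6.31e+11 × 10⁻¹² W/m².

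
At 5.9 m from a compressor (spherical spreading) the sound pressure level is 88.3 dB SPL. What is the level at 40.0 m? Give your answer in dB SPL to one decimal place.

71.7 dB SPL

For a point source, L₂ = L₁ − 20·log₁₀(r₂/r₁).
L₂ = 88.3 − 20·log₁₀(40.0/5.9) = 88.3 − 16.624 = 71.68 dB SPL.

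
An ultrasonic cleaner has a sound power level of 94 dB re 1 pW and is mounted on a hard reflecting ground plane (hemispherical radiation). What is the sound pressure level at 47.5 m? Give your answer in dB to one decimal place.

Free-field hemispherical radiation: L_p = L_w − 10·log₁₀(2π·r²), r = 47.5 m.
2π·r² = 1.418e+04 m², 10·log₁₀ of that is 41.516 dB.
L_p = 94 − 41.516 = 52.48 dB.

52.5 dB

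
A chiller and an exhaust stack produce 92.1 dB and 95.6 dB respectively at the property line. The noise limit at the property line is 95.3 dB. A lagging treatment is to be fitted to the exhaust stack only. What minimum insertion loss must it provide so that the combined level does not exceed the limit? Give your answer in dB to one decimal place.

3.1 dB

The untreated sources together contribute 10^(92.1/10) = 1.622e+09, i.e. 92.10 dB.
To meet 95.3 dB overall, the treated exhaust stack may contribute at most 10^(95.3/10) − 1.622e+09 = 1.767e+09, i.e. 92.47 dB.
So the exhaust stack must be reduced from 95.6 to 92.47 dB: IL = 3.13 dB.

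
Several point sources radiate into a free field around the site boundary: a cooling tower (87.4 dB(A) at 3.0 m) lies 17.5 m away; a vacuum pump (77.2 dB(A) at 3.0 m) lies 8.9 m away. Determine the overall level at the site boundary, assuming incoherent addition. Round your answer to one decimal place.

First find each source's level at the receiver (point-source: −20·log₁₀(r/r_ref)), then combine on an intensity basis.
cooling tower: 87.4 − 20·log₁₀(17.5/3.0) = 87.4 − 15.32 = 72.08 dB(A).
vacuum pump: 77.2 − 20·log₁₀(8.9/3.0) = 77.2 − 9.45 = 67.75 dB(A).
Σ 10^(L/10) = 2.211e+07 → L_total = 10·log₁₀(2.211e+07) = 73.45 dB(A).

73.4 dB(A)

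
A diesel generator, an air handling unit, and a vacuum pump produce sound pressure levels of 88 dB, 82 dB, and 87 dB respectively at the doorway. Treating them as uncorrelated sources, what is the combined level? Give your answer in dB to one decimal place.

91.1 dB

Incoherent sources combine by intensity addition: L_total = 10·log₁₀(Σ 10^(L_i/10)).
Σ 10^(L/10) = 10^(88/10) + 10^(82/10) + 10^(87/10) = 1.291e+09.
L_total = 10·log₁₀(1.291e+09) = 91.11 dB.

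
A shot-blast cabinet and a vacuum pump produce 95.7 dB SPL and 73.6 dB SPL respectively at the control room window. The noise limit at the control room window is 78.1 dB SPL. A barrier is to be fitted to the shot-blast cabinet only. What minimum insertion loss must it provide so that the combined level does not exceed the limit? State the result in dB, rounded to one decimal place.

Fixed contribution from the other source: Σ 10^(L/10) = 10^(73.6/10) = 2.291e+07 (73.60 dB SPL).
The limit corresponds to 10^(78.1/10) = 6.457e+07; subtracting the fixed part leaves 4.166e+07 for the shot-blast cabinet, i.e. 76.20 dB SPL.
So the shot-blast cabinet must be reduced from 95.7 to 76.20 dB SPL: IL = 19.50 dB.

19.5 dB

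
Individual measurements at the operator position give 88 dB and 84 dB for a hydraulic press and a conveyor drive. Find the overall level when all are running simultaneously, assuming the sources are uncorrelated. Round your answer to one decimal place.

Incoherent sources combine by intensity addition: L_total = 10·log₁₀(Σ 10^(L_i/10)).
Σ 10^(L/10) = 10^(88/10) + 10^(84/10) = 8.821e+08.
L_total = 10·log₁₀(8.821e+08) = 89.46 dB.

89.5 dB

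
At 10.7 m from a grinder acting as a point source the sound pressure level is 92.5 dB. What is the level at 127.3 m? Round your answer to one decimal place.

71.0 dB

Point-source attenuation: ΔL = 20·log₁₀(r₂/r₁) = 20·log₁₀(127.3/10.7) = 21.509 dB.
L₂ = 92.5 − 20·log₁₀(127.3/10.7) = 92.5 − 21.509 = 70.99 dB.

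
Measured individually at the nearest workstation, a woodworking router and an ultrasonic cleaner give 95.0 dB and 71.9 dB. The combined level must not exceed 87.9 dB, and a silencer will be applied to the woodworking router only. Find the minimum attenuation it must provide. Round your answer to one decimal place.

The untreated sources together contribute 10^(71.9/10) = 1.549e+07, i.e. 71.90 dB.
To meet 87.9 dB overall, the treated woodworking router may contribute at most 10^(87.9/10) − 1.549e+07 = 6.011e+08, i.e. 87.79 dB.
So the woodworking router must be reduced from 95.0 to 87.79 dB: IL = 7.21 dB.

7.2 dB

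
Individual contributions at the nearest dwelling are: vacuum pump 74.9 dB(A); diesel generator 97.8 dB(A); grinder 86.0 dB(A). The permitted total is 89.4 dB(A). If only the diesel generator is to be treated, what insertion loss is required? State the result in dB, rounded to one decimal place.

Everything except the diesel generator sums to 10^(74.9/10) + 10^(86.0/10) = 4.290e+08 in linear terms, 86.32 dB(A).
The limit corresponds to 10^(89.4/10) = 8.710e+08; subtracting the fixed part leaves 4.420e+08 for the diesel generator, i.e. 86.45 dB(A).
Required insertion loss = 97.8 − 86.45 = 11.35 dB.

11.3 dB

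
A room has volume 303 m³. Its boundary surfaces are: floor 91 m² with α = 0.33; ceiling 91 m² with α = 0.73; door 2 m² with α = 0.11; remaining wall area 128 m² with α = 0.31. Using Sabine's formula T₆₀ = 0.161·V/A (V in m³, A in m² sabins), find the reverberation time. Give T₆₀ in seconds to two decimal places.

Total absorption A = 91·0.33 + 91·0.73 + 2·0.11 + 128·0.31 = 136.36 m² sabins.
T₆₀ = 0.161·V/A = 0.161·303/136.36 = 0.358 s.

0.36 s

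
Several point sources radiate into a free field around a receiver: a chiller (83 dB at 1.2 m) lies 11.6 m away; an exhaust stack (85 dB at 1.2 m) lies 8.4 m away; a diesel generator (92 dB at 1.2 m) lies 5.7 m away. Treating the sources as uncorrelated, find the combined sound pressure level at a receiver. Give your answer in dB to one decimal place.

79.0 dB

Propagate each source to the receiver with L = L_ref − 20·log₁₀(r/r_ref), then add intensities.
chiller: 83 − 20·log₁₀(11.6/1.2) = 83 − 19.71 = 63.29 dB.
exhaust stack: 85 − 20·log₁₀(8.4/1.2) = 85 − 16.90 = 68.10 dB.
diesel generator: 92 − 20·log₁₀(5.7/1.2) = 92 − 13.53 = 78.47 dB.
Σ 10^(L/10) = 7.883e+07 → L_total = 10·log₁₀(7.883e+07) = 78.97 dB.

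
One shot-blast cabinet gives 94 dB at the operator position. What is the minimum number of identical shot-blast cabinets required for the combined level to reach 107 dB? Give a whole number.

Need L₁ + 10·log₁₀ N ≥ 107, i.e. log₁₀ N ≥ 1.30.
N ≥ 10^(13.0/10) = 19.953, so N = 20.

20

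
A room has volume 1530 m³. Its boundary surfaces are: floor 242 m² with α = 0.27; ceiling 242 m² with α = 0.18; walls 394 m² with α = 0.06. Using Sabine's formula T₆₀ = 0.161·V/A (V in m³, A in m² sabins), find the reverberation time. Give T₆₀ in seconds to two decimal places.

Summing Sᵢαᵢ: 242·0.27 + 242·0.18 + 394·0.06 = 132.54 m².
T₆₀ = 0.161·V/A = 0.161·1530/132.54 = 1.859 s.

1.86 s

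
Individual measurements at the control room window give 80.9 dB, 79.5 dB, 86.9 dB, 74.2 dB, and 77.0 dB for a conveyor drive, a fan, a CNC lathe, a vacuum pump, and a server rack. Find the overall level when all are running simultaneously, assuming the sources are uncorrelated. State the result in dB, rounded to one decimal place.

For uncorrelated sources the intensities add, so convert each level to linear form, sum, and take 10·log₁₀ of the total.
Σ 10^(L/10) = 10^(80.9/10) + 10^(79.5/10) + 10^(86.9/10) + 10^(74.2/10) + 10^(77.0/10) = 7.784e+08.
L_total = 10·log₁₀(7.784e+08) = 88.91 dB.

88.9 dB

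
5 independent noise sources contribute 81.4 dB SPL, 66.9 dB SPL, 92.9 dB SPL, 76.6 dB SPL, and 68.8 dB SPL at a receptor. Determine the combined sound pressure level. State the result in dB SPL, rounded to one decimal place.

93.3 dB SPL

For uncorrelated sources the intensities add, so convert each level to linear form, sum, and take 10·log₁₀ of the total.
Σ 10^(L/10) = 10^(81.4/10) + 10^(66.9/10) + 10^(92.9/10) + 10^(76.6/10) + 10^(68.8/10) = 2.146e+09.
L_total = 10·log₁₀(2.146e+09) = 93.32 dB SPL.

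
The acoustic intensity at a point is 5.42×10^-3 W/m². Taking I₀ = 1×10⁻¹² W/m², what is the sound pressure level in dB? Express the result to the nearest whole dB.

L = 10·log₁₀(I/I₀) = 10·log₁₀(5.42×10^-3/10⁻¹²) = 10·log₁₀(5.42×10^9).
L = 10·(0.7340 + 9) = 97.34 dB.

97 dB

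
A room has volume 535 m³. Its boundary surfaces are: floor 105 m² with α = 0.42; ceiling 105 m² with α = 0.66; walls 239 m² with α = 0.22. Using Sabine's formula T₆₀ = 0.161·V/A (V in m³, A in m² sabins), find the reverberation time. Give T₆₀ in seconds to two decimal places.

Summing Sᵢαᵢ: 105·0.42 + 105·0.66 + 239·0.22 = 165.98 m².
T₆₀ = 0.161·V/A = 0.161·535/165.98 = 0.519 s.

0.52 s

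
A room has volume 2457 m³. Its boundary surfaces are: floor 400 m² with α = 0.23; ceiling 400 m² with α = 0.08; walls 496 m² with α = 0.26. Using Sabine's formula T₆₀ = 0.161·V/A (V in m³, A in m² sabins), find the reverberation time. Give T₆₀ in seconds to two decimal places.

Summing Sᵢαᵢ: 400·0.23 + 400·0.08 + 496·0.26 = 252.96 m².
T₆₀ = 0.161·V/A = 0.161·2457/252.96 = 1.564 s.

1.56 s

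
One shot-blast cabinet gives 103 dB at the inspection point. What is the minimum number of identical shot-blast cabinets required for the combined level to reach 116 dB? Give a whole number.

N identical sources give L₁ + 10·log₁₀ N, so require 10·log₁₀ N ≥ 116 − 103 = 13.0 dB.
N ≥ 10^(13.0/10) = 19.953, so N = 20.

20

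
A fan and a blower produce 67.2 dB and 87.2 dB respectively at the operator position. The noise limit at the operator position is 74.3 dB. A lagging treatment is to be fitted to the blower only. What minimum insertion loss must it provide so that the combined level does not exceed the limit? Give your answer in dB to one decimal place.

13.8 dB

The untreated sources together contribute 10^(67.2/10) = 5.248e+06, i.e. 67.20 dB.
To meet 74.3 dB overall, the treated blower may contribute at most 10^(74.3/10) − 5.248e+06 = 2.167e+07, i.e. 73.36 dB.
Required insertion loss = 87.2 − 73.36 = 13.84 dB.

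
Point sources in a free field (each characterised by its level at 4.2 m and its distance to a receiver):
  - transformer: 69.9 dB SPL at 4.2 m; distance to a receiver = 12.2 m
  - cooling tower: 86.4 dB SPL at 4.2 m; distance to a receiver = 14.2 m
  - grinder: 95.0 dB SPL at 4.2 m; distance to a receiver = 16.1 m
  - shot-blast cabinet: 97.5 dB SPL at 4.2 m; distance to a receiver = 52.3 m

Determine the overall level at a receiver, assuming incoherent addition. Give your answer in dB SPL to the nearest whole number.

Propagate each source to the receiver with L = L_ref − 20·log₁₀(r/r_ref), then add intensities.
transformer: 69.9 − 20·log₁₀(12.2/4.2) = 69.9 − 9.26 = 60.64 dB SPL.
cooling tower: 86.4 − 20·log₁₀(14.2/4.2) = 86.4 − 10.58 = 75.82 dB SPL.
grinder: 95.0 − 20·log₁₀(16.1/4.2) = 95.0 − 11.67 = 83.33 dB SPL.
shot-blast cabinet: 97.5 − 20·log₁₀(52.3/4.2) = 97.5 − 21.91 = 75.59 dB SPL.
Σ 10^(L/10) = 2.908e+08 → L_total = 10·log₁₀(2.908e+08) = 84.64 dB SPL.

85 dB SPL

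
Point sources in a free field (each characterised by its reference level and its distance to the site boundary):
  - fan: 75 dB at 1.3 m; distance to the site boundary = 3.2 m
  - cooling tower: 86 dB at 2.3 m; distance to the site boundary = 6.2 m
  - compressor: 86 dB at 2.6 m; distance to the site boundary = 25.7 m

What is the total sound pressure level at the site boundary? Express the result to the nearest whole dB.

78 dB

Apply inverse-square spreading to bring every level to the receiver, then sum 10^(L/10).
fan: 75 − 20·log₁₀(3.2/1.3) = 75 − 7.82 = 67.18 dB.
cooling tower: 86 − 20·log₁₀(6.2/2.3) = 86 − 8.61 = 77.39 dB.
compressor: 86 − 20·log₁₀(25.7/2.6) = 86 − 19.90 = 66.10 dB.
Σ 10^(L/10) = 6.408e+07 → L_total = 10·log₁₀(6.408e+07) = 78.07 dB.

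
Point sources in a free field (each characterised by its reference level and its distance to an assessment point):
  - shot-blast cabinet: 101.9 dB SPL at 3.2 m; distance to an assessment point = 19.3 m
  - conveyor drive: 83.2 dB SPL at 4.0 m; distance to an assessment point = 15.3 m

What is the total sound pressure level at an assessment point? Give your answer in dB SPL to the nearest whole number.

86 dB SPL

Propagate each source to the receiver with L = L_ref − 20·log₁₀(r/r_ref), then add intensities.
shot-blast cabinet: 101.9 − 20·log₁₀(19.3/3.2) = 101.9 − 15.61 = 86.29 dB SPL.
conveyor drive: 83.2 − 20·log₁₀(15.3/4.0) = 83.2 − 11.65 = 71.55 dB SPL.
Σ 10^(L/10) = 4.401e+08 → L_total = 10·log₁₀(4.401e+08) = 86.44 dB SPL.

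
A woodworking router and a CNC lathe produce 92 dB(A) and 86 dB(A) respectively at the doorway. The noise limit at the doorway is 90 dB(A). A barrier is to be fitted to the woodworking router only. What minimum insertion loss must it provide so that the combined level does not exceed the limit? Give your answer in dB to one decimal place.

The untreated sources together contribute 10^(86/10) = 3.981e+08, i.e. 86.00 dB(A).
The limit corresponds to 10^(90/10) = 1.000e+09; subtracting the fixed part leaves 6.019e+08 for the woodworking router, i.e. 87.80 dB(A).
So the woodworking router must be reduced from 92 to 87.80 dB(A): IL = 4.20 dB.

4.2 dB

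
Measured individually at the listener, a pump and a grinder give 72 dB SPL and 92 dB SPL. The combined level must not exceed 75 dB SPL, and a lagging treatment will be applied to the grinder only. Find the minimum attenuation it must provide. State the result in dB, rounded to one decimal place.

Fixed contribution from the other source: Σ 10^(L/10) = 10^(72/10) = 1.585e+07 (72.00 dB SPL).
To meet 75 dB SPL overall, the treated grinder may contribute at most 10^(75/10) − 1.585e+07 = 1.577e+07, i.e. 71.98 dB SPL.
Required insertion loss = 92 − 71.98 = 20.02 dB.

20.0 dB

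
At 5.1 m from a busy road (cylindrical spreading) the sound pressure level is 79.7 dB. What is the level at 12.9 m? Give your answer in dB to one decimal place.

For a line source, L₂ = L₁ − 10·log₁₀(r₂/r₁).
L₂ = 79.7 − 10·log₁₀(12.9/5.1) = 79.7 − 4.030 = 75.67 dB.

75.7 dB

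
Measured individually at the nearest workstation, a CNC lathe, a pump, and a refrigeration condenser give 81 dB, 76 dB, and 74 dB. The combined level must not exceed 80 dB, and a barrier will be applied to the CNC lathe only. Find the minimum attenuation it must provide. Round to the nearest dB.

The untreated sources together contribute 10^(76/10) + 10^(74/10) = 6.493e+07, i.e. 78.12 dB.
To meet 80 dB overall, the treated CNC lathe may contribute at most 10^(80/10) − 6.493e+07 = 3.507e+07, i.e. 75.45 dB.
So the CNC lathe must be reduced from 81 to 75.45 dB: IL = 5.55 dB.

6 dB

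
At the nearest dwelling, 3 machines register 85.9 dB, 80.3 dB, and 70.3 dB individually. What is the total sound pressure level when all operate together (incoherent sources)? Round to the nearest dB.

For uncorrelated sources the intensities add, so convert each level to linear form, sum, and take 10·log₁₀ of the total.
Σ 10^(L/10) = 10^(85.9/10) + 10^(80.3/10) + 10^(70.3/10) = 5.069e+08.
L_total = 10·log₁₀(5.069e+08) = 87.05 dB.

87 dB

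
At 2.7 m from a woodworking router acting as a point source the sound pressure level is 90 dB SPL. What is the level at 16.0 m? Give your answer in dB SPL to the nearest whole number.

Spherical spreading from a point source gives a 20·log₁₀(r₂/r₁) drop.
L₂ = 90 − 20·log₁₀(16.0/2.7) = 90 − 15.455 = 74.54 dB SPL.

75 dB SPL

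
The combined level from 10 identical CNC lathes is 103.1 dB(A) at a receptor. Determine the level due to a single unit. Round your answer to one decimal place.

93.1 dB(A)

10 equal contributions raise the level by 10·log₁₀ 10 = 10.000 dB, so each unit alone gives 103.1 − 10.000.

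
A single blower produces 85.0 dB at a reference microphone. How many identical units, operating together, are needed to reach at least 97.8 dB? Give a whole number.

20

Need L₁ + 10·log₁₀ N ≥ 97.8, i.e. log₁₀ N ≥ 1.28.
N ≥ 10^(12.8/10) = 19.055, so N = 20.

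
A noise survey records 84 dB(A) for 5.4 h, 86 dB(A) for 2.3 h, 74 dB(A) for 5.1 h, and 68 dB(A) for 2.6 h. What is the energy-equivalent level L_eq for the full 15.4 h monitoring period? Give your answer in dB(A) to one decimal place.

L_eq = 10·log₁₀[(1/T)·Σ tᵢ·10^(Lᵢ/10)] with T = 15.4 h.
Σ tᵢ·10^(Lᵢ/10) = 5.4·10^(84/10) + 2.3·10^(86/10) + 5.1·10^(74/10) + 2.6·10^(68/10) = 2.417e+09.
L_eq = 10·log₁₀(2.417e+09/15.4) = 81.96 dB(A).

82.0 dB(A)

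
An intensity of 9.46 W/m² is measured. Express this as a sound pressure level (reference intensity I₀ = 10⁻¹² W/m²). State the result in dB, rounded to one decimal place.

129.8 dB

Dividing by I₀ shifts the exponent by 12: I/I₀ = 9.46×10^12.
L = 10·(0.9759 + 12) = 129.76 dB.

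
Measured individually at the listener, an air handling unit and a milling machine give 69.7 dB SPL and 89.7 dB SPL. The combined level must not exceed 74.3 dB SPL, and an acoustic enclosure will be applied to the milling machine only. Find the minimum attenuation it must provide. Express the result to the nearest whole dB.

17 dB

Fixed contribution from the other source: Σ 10^(L/10) = 10^(69.7/10) = 9.333e+06 (69.70 dB SPL).
To meet 74.3 dB SPL overall, the treated milling machine may contribute at most 10^(74.3/10) − 9.333e+06 = 1.758e+07, i.e. 72.45 dB SPL.
So the milling machine must be reduced from 89.7 to 72.45 dB SPL: IL = 17.25 dB.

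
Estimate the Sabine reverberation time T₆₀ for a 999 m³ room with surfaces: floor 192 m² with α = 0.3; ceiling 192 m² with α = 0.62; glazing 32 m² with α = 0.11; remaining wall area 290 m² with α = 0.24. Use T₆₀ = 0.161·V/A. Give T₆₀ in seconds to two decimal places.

Total absorption A = 192·0.3 + 192·0.62 + 32·0.11 + 290·0.24 = 249.76 m² sabins.
T₆₀ = 0.161·V/A = 0.161·999/249.76 = 0.644 s.

0.64 s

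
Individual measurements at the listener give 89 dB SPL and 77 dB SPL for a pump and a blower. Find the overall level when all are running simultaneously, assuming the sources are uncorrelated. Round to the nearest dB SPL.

89 dB SPL

For uncorrelated sources the intensities add, so convert each level to linear form, sum, and take 10·log₁₀ of the total.
Σ 10^(L/10) = 10^(89/10) + 10^(77/10) = 8.444e+08.
L_total = 10·log₁₀(8.444e+08) = 89.27 dB SPL.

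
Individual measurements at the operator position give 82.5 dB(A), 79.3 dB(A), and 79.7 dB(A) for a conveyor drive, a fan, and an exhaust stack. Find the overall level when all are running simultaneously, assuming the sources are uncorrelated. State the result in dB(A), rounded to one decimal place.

85.5 dB(A)

For uncorrelated sources the intensities add, so convert each level to linear form, sum, and take 10·log₁₀ of the total.
Σ 10^(L/10) = 10^(82.5/10) + 10^(79.3/10) + 10^(79.7/10) = 3.563e+08.
L_total = 10·log₁₀(3.563e+08) = 85.52 dB(A).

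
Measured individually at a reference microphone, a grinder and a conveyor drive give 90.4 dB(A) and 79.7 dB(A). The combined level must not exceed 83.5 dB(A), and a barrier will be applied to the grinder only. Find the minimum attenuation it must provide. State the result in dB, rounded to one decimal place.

The untreated sources together contribute 10^(79.7/10) = 9.333e+07, i.e. 79.70 dB(A).
To meet 83.5 dB(A) overall, the treated grinder may contribute at most 10^(83.5/10) − 9.333e+07 = 1.305e+08, i.e. 81.16 dB(A).
Required insertion loss = 90.4 − 81.16 = 9.24 dB.

9.2 dB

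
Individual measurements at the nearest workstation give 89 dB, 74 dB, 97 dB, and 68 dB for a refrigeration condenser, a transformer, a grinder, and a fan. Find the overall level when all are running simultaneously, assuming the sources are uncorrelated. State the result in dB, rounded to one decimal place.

97.7 dB

Incoherent sources combine by intensity addition: L_total = 10·log₁₀(Σ 10^(L_i/10)).
Σ 10^(L/10) = 10^(89/10) + 10^(74/10) + 10^(97/10) + 10^(68/10) = 5.838e+09.
L_total = 10·log₁₀(5.838e+09) = 97.66 dB.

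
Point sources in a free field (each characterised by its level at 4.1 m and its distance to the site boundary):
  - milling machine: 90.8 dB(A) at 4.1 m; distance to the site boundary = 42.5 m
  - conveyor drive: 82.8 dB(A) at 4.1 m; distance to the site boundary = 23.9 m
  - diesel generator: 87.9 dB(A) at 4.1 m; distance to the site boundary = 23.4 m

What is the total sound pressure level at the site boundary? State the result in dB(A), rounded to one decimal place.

Propagate each source to the receiver with L = L_ref − 20·log₁₀(r/r_ref), then add intensities.
milling machine: 90.8 − 20·log₁₀(42.5/4.1) = 90.8 − 20.31 = 70.49 dB(A).
conveyor drive: 82.8 − 20·log₁₀(23.9/4.1) = 82.8 − 15.31 = 67.49 dB(A).
diesel generator: 87.9 − 20·log₁₀(23.4/4.1) = 87.9 − 15.13 = 72.77 dB(A).
Σ 10^(L/10) = 3.573e+07 → L_total = 10·log₁₀(3.573e+07) = 75.53 dB(A).

75.5 dB(A)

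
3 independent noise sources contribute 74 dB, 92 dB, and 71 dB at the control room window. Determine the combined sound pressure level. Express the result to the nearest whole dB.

92 dB

For uncorrelated sources the intensities add, so convert each level to linear form, sum, and take 10·log₁₀ of the total.
Σ 10^(L/10) = 10^(74/10) + 10^(92/10) + 10^(71/10) = 1.623e+09.
L_total = 10·log₁₀(1.623e+09) = 92.10 dB.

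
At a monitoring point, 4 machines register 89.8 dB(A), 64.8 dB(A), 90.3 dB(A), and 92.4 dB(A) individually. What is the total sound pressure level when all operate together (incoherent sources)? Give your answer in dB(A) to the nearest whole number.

96 dB(A)

Incoherent sources combine by intensity addition: L_total = 10·log₁₀(Σ 10^(L_i/10)).
Σ 10^(L/10) = 10^(89.8/10) + 10^(64.8/10) + 10^(90.3/10) + 10^(92.4/10) = 3.767e+09.
L_total = 10·log₁₀(3.767e+09) = 95.76 dB(A).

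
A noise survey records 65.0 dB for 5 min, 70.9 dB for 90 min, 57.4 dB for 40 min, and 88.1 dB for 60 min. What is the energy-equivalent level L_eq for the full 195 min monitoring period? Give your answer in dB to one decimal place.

L_eq = 10·log₁₀[(1/T)·Σ tᵢ·10^(Lᵢ/10)] with T = 195 min.
Σ tᵢ·10^(Lᵢ/10) = 5·10^(65.0/10) + 90·10^(70.9/10) + 40·10^(57.4/10) + 60·10^(88.1/10) = 3.988e+10.
L_eq = 10·log₁₀(3.988e+10/195) = 83.11 dB.

83.1 dB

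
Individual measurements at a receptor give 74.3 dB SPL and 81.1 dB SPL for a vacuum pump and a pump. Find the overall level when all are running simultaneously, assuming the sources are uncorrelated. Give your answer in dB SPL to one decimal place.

For uncorrelated sources the intensities add, so convert each level to linear form, sum, and take 10·log₁₀ of the total.
Σ 10^(L/10) = 10^(74.3/10) + 10^(81.1/10) = 1.557e+08.
L_total = 10·log₁₀(1.557e+08) = 81.92 dB SPL.

81.9 dB SPL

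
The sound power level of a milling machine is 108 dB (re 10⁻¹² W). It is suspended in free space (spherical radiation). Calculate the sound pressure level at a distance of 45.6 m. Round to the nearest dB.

64 dB

L_p = L_w − 10·log₁₀(4π·r²) with r = 45.6 m.
4π·r² = 2.613e+04 m², 10·log₁₀ of that is 44.171 dB.
L_p = 108 − 44.171 = 63.83 dB.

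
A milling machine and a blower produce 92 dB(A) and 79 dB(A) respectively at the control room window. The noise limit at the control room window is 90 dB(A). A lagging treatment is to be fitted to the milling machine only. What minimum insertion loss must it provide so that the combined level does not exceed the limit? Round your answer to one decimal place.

Fixed contribution from the other source: Σ 10^(L/10) = 10^(79/10) = 7.943e+07 (79.00 dB(A)).
To meet 90 dB(A) overall, the treated milling machine may contribute at most 10^(90/10) − 7.943e+07 = 9.206e+08, i.e. 89.64 dB(A).
So the milling machine must be reduced from 92 to 89.64 dB(A): IL = 2.36 dB.

2.4 dB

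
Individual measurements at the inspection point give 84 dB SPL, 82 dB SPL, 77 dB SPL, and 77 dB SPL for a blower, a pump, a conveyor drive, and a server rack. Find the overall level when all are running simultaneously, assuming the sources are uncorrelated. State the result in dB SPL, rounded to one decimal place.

For uncorrelated sources the intensities add, so convert each level to linear form, sum, and take 10·log₁₀ of the total.
Σ 10^(L/10) = 10^(84/10) + 10^(82/10) + 10^(77/10) + 10^(77/10) = 5.099e+08.
L_total = 10·log₁₀(5.099e+08) = 87.07 dB SPL.

87.1 dB SPL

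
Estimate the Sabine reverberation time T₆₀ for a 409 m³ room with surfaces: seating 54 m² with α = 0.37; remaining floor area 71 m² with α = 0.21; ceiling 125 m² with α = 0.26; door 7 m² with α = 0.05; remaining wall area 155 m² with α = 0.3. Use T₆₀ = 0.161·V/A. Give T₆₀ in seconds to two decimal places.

0.58 s

Summing Sᵢαᵢ: 54·0.37 + 71·0.21 + 125·0.26 + 7·0.05 + 155·0.3 = 114.24 m².
T₆₀ = 0.161·V/A = 0.161·409/114.24 = 0.576 s.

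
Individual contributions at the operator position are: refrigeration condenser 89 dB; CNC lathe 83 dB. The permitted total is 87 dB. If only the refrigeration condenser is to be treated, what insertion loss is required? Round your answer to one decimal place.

Fixed contribution from the other source: Σ 10^(L/10) = 10^(83/10) = 1.995e+08 (83.00 dB).
To meet 87 dB overall, the treated refrigeration condenser may contribute at most 10^(87/10) − 1.995e+08 = 3.017e+08, i.e. 84.80 dB.
So the refrigeration condenser must be reduced from 89 to 84.80 dB: IL = 4.20 dB.

4.2 dB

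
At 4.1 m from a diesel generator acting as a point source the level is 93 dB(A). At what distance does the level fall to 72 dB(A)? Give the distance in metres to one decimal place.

46.0 m

For a point source L₁ − L₂ = 20·log₁₀(r₂/r₁), so r₂ = r₁·10^((L₁−L₂)/20).
r₂ = 4.1·10^((93−72)/20) = 4.1·10^(21.0/20) = 46.00 m.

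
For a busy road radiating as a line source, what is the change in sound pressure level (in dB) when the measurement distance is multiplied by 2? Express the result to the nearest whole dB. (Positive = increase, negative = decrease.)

-3 dB

Line-source spreading: ΔL = −10·log₁₀(r₂/r₁).
ΔL = −10·log₁₀(2) = -3.01 dB.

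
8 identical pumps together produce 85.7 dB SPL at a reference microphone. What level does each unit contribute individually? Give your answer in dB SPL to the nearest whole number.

Dividing the total intensity by 8 lowers the level by 10·log₁₀ 8 = 9.031 dB: L₁ = 85.7 − 9.031.

77 dB SPL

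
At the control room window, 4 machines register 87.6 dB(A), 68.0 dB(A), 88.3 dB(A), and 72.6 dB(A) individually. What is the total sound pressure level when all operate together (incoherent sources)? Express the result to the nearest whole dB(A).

For uncorrelated sources the intensities add, so convert each level to linear form, sum, and take 10·log₁₀ of the total.
Σ 10^(L/10) = 10^(87.6/10) + 10^(68.0/10) + 10^(88.3/10) + 10^(72.6/10) = 1.276e+09.
L_total = 10·log₁₀(1.276e+09) = 91.06 dB(A).

91 dB(A)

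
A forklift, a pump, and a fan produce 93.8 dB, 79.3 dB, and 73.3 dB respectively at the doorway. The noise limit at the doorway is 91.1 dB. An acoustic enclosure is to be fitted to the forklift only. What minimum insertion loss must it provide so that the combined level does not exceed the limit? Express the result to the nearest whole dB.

Fixed contribution from the other sources: Σ 10^(L/10) = 10^(79.3/10) + 10^(73.3/10) = 1.065e+08 (80.27 dB).
To meet 91.1 dB overall, the treated forklift may contribute at most 10^(91.1/10) − 1.065e+08 = 1.182e+09, i.e. 90.73 dB.
Required insertion loss = 93.8 − 90.73 = 3.07 dB.

3 dB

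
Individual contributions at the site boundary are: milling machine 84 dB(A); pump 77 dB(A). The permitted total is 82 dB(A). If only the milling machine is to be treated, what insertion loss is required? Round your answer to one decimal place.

3.7 dB

The untreated sources together contribute 10^(77/10) = 5.012e+07, i.e. 77.00 dB(A).
To meet 82 dB(A) overall, the treated milling machine may contribute at most 10^(82/10) − 5.012e+07 = 1.084e+08, i.e. 80.35 dB(A).
Required insertion loss = 84 − 80.35 = 3.65 dB.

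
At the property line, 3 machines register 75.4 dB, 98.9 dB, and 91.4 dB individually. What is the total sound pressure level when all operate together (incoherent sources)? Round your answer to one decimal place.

99.6 dB

For uncorrelated sources the intensities add, so convert each level to linear form, sum, and take 10·log₁₀ of the total.
Σ 10^(L/10) = 10^(75.4/10) + 10^(98.9/10) + 10^(91.4/10) = 9.178e+09.
L_total = 10·log₁₀(9.178e+09) = 99.63 dB.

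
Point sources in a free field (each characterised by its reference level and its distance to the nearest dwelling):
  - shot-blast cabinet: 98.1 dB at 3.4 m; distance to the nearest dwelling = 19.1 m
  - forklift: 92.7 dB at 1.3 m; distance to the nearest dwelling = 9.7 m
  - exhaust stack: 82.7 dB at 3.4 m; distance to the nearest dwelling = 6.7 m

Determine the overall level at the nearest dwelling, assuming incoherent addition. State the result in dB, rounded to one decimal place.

Propagate each source to the receiver with L = L_ref − 20·log₁₀(r/r_ref), then add intensities.
shot-blast cabinet: 98.1 − 20·log₁₀(19.1/3.4) = 98.1 − 14.99 = 83.11 dB.
forklift: 92.7 − 20·log₁₀(9.7/1.3) = 92.7 − 17.46 = 75.24 dB.
exhaust stack: 82.7 − 20·log₁₀(6.7/3.4) = 82.7 − 5.89 = 76.81 dB.
Σ 10^(L/10) = 2.860e+08 → L_total = 10·log₁₀(2.860e+08) = 84.56 dB.

84.6 dB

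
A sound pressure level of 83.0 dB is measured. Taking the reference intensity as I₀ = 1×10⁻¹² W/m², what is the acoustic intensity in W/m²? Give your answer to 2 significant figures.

0.00020 W/m²

L = 10·log₁₀(I/I₀) ⇒ I = I₀·10^(L/10) = 10⁻¹² × 10^8.30.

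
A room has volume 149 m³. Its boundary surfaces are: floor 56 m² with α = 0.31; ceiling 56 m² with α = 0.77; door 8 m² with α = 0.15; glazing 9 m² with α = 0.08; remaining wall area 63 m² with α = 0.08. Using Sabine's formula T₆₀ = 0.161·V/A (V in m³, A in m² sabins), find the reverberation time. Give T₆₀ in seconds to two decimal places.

0.36 s

Total absorption A = 56·0.31 + 56·0.77 + 8·0.15 + 9·0.08 + 63·0.08 = 67.44 m² sabins.
T₆₀ = 0.161·V/A = 0.161·149/67.44 = 0.356 s.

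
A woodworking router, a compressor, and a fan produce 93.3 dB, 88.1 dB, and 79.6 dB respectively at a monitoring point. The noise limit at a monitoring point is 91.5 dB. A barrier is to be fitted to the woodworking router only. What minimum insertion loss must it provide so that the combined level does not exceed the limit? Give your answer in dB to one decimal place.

5.0 dB

Everything except the woodworking router sums to 10^(88.1/10) + 10^(79.6/10) = 7.369e+08 in linear terms, 88.67 dB.
The limit corresponds to 10^(91.5/10) = 1.413e+09; subtracting the fixed part leaves 6.757e+08 for the woodworking router, i.e. 88.30 dB.
So the woodworking router must be reduced from 93.3 to 88.30 dB: IL = 5.00 dB.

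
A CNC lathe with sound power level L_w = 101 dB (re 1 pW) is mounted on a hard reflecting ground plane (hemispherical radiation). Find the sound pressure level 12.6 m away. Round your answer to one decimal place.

71.0 dB

L_p = L_w − 10·log₁₀(2π·r²) with r = 12.6 m.
2π·r² = 997.5 m², 10·log₁₀ of that is 29.989 dB.
L_p = 101 − 29.989 = 71.01 dB.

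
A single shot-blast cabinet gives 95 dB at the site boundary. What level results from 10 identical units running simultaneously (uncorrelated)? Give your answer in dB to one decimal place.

105.0 dB

With 10 equal, uncorrelated contributions the intensity is 10× that of one unit, giving a rise of 10·log₁₀ 10.
L_total = 95 + 10·log₁₀(10) = 95 + 10.000 = 105.00 dB.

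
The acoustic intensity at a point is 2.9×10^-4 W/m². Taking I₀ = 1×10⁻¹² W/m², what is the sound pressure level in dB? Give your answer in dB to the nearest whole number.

85 dB

Dividing by I₀ shifts the exponent by 12: I/I₀ = 2.9×10^8.
L = 10·(0.4624 + 8) = 84.62 dB.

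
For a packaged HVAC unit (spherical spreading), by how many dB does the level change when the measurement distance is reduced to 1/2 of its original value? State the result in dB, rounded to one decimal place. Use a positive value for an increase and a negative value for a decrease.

+6.0 dB

With spherical spreading the level changes by −20·log₁₀(r₂/r₁).
ΔL = −20·log₁₀(0.5) = +6.02 dB.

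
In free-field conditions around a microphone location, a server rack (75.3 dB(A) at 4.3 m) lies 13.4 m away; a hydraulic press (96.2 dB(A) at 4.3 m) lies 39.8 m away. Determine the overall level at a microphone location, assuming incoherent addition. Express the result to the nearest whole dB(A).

77 dB(A)

Propagate each source to the receiver with L = L_ref − 20·log₁₀(r/r_ref), then add intensities.
server rack: 75.3 − 20·log₁₀(13.4/4.3) = 75.3 − 9.87 = 65.43 dB(A).
hydraulic press: 96.2 − 20·log₁₀(39.8/4.3) = 96.2 − 19.33 = 76.87 dB(A).
Σ 10^(L/10) = 5.215e+07 → L_total = 10·log₁₀(5.215e+07) = 77.17 dB(A).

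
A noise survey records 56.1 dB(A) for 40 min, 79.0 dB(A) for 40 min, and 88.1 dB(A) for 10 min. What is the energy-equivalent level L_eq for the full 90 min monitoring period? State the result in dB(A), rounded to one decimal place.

80.3 dB(A)

L_eq = 10·log₁₀[(1/T)·Σ tᵢ·10^(Lᵢ/10)] with T = 90 min.
Σ tᵢ·10^(Lᵢ/10) = 40·10^(56.1/10) + 40·10^(79.0/10) + 10·10^(88.1/10) = 9.650e+09.
L_eq = 10·log₁₀(9.650e+09/90) = 80.30 dB(A).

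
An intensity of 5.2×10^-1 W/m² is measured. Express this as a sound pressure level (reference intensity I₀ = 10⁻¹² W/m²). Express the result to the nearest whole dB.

L = 10·log₁₀(I/I₀) = 10·log₁₀(5.2×10^-1/10⁻¹²) = 10·log₁₀(5.2×10^11).
L = 10·(0.7160 + 11) = 117.16 dB.

117 dB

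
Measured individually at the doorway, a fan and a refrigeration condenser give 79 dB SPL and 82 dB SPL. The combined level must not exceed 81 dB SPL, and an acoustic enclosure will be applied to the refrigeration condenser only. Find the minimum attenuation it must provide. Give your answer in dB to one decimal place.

5.3 dB

The untreated sources together contribute 10^(79/10) = 7.943e+07, i.e. 79.00 dB SPL.
The limit corresponds to 10^(81/10) = 1.259e+08; subtracting the fixed part leaves 4.646e+07 for the refrigeration condenser, i.e. 76.67 dB SPL.
Required insertion loss = 82 − 76.67 = 5.33 dB.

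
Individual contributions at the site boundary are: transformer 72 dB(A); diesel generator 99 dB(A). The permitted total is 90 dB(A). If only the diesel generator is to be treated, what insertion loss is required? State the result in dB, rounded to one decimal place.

9.1 dB

Fixed contribution from the other source: Σ 10^(L/10) = 10^(72/10) = 1.585e+07 (72.00 dB(A)).
To meet 90 dB(A) overall, the treated diesel generator may contribute at most 10^(90/10) − 1.585e+07 = 9.842e+08, i.e. 89.93 dB(A).
So the diesel generator must be reduced from 99 to 89.93 dB(A): IL = 9.07 dB.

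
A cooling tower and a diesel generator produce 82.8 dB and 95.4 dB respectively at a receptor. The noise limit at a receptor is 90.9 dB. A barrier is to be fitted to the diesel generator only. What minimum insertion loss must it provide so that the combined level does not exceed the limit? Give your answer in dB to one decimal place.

The untreated sources together contribute 10^(82.8/10) = 1.905e+08, i.e. 82.80 dB.
The limit corresponds to 10^(90.9/10) = 1.230e+09; subtracting the fixed part leaves 1.040e+09 for the diesel generator, i.e. 90.17 dB.
So the diesel generator must be reduced from 95.4 to 90.17 dB: IL = 5.23 dB.

5.2 dB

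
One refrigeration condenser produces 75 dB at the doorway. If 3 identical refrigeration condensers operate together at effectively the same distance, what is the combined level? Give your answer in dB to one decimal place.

79.8 dB

L_total = L₁ + 10·log₁₀ N for N identical incoherent sources.
L_total = 75 + 10·log₁₀(3) = 75 + 4.771 = 79.77 dB.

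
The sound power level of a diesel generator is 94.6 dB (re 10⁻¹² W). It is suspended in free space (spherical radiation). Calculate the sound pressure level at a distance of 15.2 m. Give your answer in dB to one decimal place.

L_p = L_w − 10·log₁₀(4π·r²) with r = 15.2 m.
4π·r² = 2903 m², 10·log₁₀ of that is 34.629 dB.
L_p = 94.6 − 34.629 = 59.97 dB.

60.0 dB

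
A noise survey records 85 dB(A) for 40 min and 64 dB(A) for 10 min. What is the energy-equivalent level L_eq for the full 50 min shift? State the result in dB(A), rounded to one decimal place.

Weight each interval's intensity by its duration and average over T = 50 min:
Σ tᵢ·10^(Lᵢ/10) = 40·10^(85/10) + 10·10^(64/10) = 1.267e+10.
L_eq = 10·log₁₀(1.267e+10/50) = 84.04 dB(A).

84.0 dB(A)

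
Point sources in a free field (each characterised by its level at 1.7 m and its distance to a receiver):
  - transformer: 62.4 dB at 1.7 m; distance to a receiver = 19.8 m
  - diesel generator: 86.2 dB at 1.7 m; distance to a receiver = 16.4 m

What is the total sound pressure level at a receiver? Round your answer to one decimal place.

Apply inverse-square spreading to bring every level to the receiver, then sum 10^(L/10).
transformer: 62.4 − 20·log₁₀(19.8/1.7) = 62.4 − 21.32 = 41.08 dB.
diesel generator: 86.2 − 20·log₁₀(16.4/1.7) = 86.2 − 19.69 = 66.51 dB.
Σ 10^(L/10) = 4.492e+06 → L_total = 10·log₁₀(4.492e+06) = 66.52 dB.

66.5 dB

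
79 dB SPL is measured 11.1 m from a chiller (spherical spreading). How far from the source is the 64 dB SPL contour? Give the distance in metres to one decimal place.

62.4 m

For a point source L₁ − L₂ = 20·log₁₀(r₂/r₁), so r₂ = r₁·10^((L₁−L₂)/20).
r₂ = 11.1·10^((79−64)/20) = 11.1·10^(15.0/20) = 62.42 m.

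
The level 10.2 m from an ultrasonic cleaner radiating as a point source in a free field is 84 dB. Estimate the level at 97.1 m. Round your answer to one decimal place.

Spherical spreading from a point source gives a 20·log₁₀(r₂/r₁) drop.
L₂ = 84 − 20·log₁₀(97.1/10.2) = 84 − 19.572 = 64.43 dB.

64.4 dB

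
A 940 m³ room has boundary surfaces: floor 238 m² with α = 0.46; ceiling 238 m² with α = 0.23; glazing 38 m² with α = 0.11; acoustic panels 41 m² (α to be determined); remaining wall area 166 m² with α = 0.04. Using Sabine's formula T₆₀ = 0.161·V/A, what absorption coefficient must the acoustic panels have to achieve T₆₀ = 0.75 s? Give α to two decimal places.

From T₆₀ = 0.161·V/A, the target T₆₀ = 0.75 s needs A = 0.161·940/0.75 = 201.79 m².
Absorption from the other surfaces = 238·0.46 + 238·0.23 + 38·0.11 + 166·0.04 = 175.04 m², so the acoustic panels must supply 26.75 m² over 41 m².
α = 26.75/41 = 0.652.

0.65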